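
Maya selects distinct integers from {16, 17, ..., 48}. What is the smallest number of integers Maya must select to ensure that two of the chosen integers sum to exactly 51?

24

A set avoiding the sum 51 can contain at most one of each pair {x, 51−x}, plus the 13 elements whose complement lies outside the range.
The integers 26, …, 48 (23 of them) are such a set: any two sum to at least 26+27 = 53 > 51.
Any 24th integer completes one of the 10 pairs, so 24 choices force a sum of 51.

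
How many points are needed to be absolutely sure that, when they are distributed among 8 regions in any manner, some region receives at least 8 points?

57

With 56 points one could put exactly 7 in each of the 8 regions, and no region would reach 8.
One more point must land in a region that already has 7, giving it 8.
So 8 × 7 + 1 = 57 points are required.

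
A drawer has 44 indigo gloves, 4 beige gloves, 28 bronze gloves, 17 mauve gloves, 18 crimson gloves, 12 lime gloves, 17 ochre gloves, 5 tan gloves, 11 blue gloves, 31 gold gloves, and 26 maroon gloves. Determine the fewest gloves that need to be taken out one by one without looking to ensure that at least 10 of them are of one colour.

By the pigeonhole principle, the 11 colours are the holes; the gloves drawn are the pigeons.
To avoid 10 of any one colour, the worst case takes at most 9 of each colour, or every glove of a colour that has fewer than 9.
That gives 9 + 4 + 9 + 9 + 9 + 9 + 9 + 5 + 9 + 9 + 9 = 90 gloves with no colour reaching 10.
The next glove forces some colour to 10, so 90 + 1 = 91.

91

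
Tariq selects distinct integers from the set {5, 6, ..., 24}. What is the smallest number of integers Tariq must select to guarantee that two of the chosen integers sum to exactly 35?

Group the elements by complementary pair {x, 35−x}: {11,24}, {12,23}, {13,22}, …, giving 7 two-element pairs and 6 integers whose partner 35−x falls outside [5,24].
Pigeonhole: treating each of those 13 groups as a pigeonhole, one can pick one integer per group — 13 integers — with no two summing to 35.
The 14th integer lands in an occupied pair, forcing a sum of 35.

14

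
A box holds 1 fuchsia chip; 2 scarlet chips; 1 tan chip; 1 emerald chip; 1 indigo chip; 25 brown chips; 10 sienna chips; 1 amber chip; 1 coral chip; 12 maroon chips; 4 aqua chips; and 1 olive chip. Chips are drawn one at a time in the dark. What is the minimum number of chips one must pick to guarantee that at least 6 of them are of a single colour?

29

An adversary could hand out at most 5 chips per colour (9 colours run out sooner): 1 + 2 + 1 + 1 + 1 + 5 + 5 + 1 + 1 + 5 + 4 + 1 = 28 chips and still no colour has 6.
One more chip lands in a colour already at 5, so 29 draws are enough and 28 are not.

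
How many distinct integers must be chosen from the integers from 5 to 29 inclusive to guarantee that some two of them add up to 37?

Two chosen integers sum to 37 exactly when both halves of some pair {x, 37−x} with 8 ≤ x ≤ 37−x ≤ 29 are chosen — 11 such pairs.
The remaining 3 elements (those with no distinct partner in range) can never complete a 37-sum, so the worst case takes all of them and one from each pair: 3 + 11 = 14.
The 15th integer has to be the second member of some pair, so 14 + 1 = 15.

15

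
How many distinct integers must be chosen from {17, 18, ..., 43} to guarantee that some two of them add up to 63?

Group the elements by complementary pair {x, 63−x}: {20,43}, {21,42}, {22,41}, …, giving 12 two-element pairs and 3 integers whose partner 63−x falls outside [17,43].
Pigeonhole: treating each of those 15 groups as a pigeonhole, one can pick one integer per group — 15 integers — with no two summing to 63.
The 16th integer lands in an occupied pair, forcing a sum of 63.

16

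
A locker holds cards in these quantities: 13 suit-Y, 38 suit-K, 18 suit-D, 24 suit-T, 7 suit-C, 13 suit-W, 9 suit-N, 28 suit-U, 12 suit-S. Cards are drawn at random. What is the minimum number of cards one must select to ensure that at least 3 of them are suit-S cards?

153

In the worst case for collecting suit-S cards, every non-suit-S card comes out first.
There are 13 + 38 + 18 + 24 + 7 + 13 + 9 + 28 = 150 non-suit-S cards altogether.
After those, each further card must be suit-S, so 150 + 3 = 153 draws guarantee 3 suit-S cards.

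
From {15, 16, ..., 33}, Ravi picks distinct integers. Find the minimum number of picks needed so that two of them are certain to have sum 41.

14

Two chosen integers sum to 41 exactly when both halves of some pair {x, 41−x} with 15 ≤ x ≤ 41−x ≤ 26 are chosen — 6 such pairs.
The remaining 7 elements (those with no distinct partner in range) can never complete a 41-sum, so the worst case takes all of them and one from each pair: 7 + 6 = 13.
The 14th integer has to be the second member of some pair, so 13 + 1 = 14.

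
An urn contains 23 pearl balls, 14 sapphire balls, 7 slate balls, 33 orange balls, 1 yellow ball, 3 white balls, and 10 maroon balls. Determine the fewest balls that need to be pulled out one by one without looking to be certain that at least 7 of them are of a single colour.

35

Put each drawn ball into a box by colour. The largest draw with every box below 7 takes min(count, 6) from each colour; colours with fewer than 6 contribute all they have.
Σ min(cᵢ, 6) = 6 + 6 + 6 + 6 + 1 + 3 + 6 = 34.
Draw number 34 + 1 = 35 must push one box to 7.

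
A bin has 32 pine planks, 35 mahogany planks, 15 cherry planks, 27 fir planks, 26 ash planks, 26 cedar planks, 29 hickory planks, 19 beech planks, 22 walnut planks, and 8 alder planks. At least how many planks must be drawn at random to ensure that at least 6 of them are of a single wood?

51

The 10 woods are the holes; the planks drawn are the pigeons.
To avoid 6 of any one wood, the worst case takes at most 5 of each wood.
That gives 5 + 5 + 5 + 5 + 5 + 5 + 5 + 5 + 5 + 5 = 50 planks with no wood reaching 6.
The next plank forces some wood to 6, so 50 + 1 = 51.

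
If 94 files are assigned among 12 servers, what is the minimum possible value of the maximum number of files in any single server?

By the pigeonhole principle, the 12 servers are the holes and the 94 files are the pigeons.
If every server held at most 7 files, the total would be at most 12 × 7 = 84, which is less than 94.
So some server holds at least ⌈94/12⌉ = 8 files.

8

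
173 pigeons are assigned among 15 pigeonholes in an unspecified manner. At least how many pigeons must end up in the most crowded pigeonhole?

The 15 pigeonholes are the holes and the 173 pigeons are the pigeons.
If every pigeonhole held at most 11 pigeons, the total would be at most 15 × 11 = 165, which is less than 173.
So some pigeonhole holds at least ⌈173/15⌉ = 12 pigeons.

12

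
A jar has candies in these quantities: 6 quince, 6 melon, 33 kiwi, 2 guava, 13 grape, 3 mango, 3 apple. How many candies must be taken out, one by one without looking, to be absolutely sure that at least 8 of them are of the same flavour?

35

An adversary could hand out at most 7 candies per flavour (5 flavours run out sooner): 6 + 6 + 7 + 2 + 7 + 3 + 3 = 34 candies and still no flavour has 8.
Pigeonhole: one more candy lands in a flavour already at 7, so 35 draws are enough and 34 are not.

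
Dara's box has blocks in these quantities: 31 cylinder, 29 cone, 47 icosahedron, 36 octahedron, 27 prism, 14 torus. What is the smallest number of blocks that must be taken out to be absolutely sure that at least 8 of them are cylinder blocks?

In the worst case for collecting cylinder blocks, every non-cylinder block comes out first.
There are 29 + 47 + 36 + 27 + 14 = 153 non-cylinder blocks altogether.
After those, each further block must be cylinder, so 153 + 8 = 161 draws guarantee 8 cylinder blocks.

161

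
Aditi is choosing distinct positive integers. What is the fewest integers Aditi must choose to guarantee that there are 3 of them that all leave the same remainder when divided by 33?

By pigeonhole, the 33 residue classes mod 33 are the pigeonholes.
With 66 integers one could put 2 in each residue class and have no class reach 3.
The 67th integer pushes some class to 3, so 33·2 + 1 = 67.

67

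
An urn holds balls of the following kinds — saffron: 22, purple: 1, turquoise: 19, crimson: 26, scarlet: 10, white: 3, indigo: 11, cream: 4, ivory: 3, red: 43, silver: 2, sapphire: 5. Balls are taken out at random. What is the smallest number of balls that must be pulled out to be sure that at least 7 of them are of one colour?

An adversary could hand out at most 6 balls per colour (6 colours run out sooner): 6 + 1 + 6 + 6 + 6 + 3 + 6 + 4 + 3 + 6 + 2 + 5 = 54 balls and still no colour has 7.
Pigeonhole: one more ball lands in a colour already at 6, so 55 draws are enough and 54 are not.

55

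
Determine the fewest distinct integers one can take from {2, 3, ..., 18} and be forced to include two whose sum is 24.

12

A set avoiding the sum 24 can contain at most one of each pair {x, 24−x}, plus the 5 elements whose complement lies outside the range or equal to its own complement.
The integers 2, …, 12 (11 of them) are such a set: any two sum to at least 2+3 = 5 and at most 11+12 = 23 < 24.
By the pigeonhole principle, any 12th integer completes one of the 6 pairs, so 12 choices force a sum of 24.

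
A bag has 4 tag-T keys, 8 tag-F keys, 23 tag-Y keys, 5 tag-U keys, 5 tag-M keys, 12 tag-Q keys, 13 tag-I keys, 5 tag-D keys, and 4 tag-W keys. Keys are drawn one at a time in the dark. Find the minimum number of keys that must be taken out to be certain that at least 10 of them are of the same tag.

59

An adversary could hand out at most 9 keys per tag (6 tags run out sooner): 4 + 8 + 9 + 5 + 5 + 9 + 9 + 5 + 4 = 58 keys and still no tag has 10.
One more key lands in a tag already at 9, so 59 draws are enough and 58 are not.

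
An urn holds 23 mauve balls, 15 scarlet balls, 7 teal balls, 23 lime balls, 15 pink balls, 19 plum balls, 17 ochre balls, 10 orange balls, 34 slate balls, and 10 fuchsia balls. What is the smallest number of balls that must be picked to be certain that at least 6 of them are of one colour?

By pigeonhole, the 10 colours are the holes; the balls drawn are the pigeons.
To avoid 6 of any one colour, the worst case takes at most 5 of each colour.
That gives 5 + 5 + 5 + 5 + 5 + 5 + 5 + 5 + 5 + 5 = 50 balls with no colour reaching 6.
The next ball forces some colour to 6, so 50 + 1 = 51.

51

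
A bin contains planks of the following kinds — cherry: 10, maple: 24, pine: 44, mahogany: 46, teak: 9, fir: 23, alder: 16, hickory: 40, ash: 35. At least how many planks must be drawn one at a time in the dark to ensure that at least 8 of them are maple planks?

In the worst case for collecting maple planks, every non-maple plank comes out first.
There are 10 + 44 + 46 + 9 + 23 + 16 + 40 + 35 = 223 non-maple planks altogether.
After those, each further plank must be maple, so 223 + 8 = 231 draws guarantee 8 maple planks.

231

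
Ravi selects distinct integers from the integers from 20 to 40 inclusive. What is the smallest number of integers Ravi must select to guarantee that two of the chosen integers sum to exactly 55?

14

Two chosen integers sum to 55 exactly when both halves of some pair {x, 55−x} with 20 ≤ x ≤ 55−x ≤ 35 are chosen — 8 such pairs.
The remaining 5 elements (those with no distinct partner in range) can never complete a 55-sum, so the worst case takes all of them and one from each pair: 5 + 8 = 13.
The 14th integer has to be the second member of some pair, so 13 + 1 = 14.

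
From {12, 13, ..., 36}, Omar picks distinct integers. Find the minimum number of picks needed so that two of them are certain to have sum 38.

19

A set avoiding the sum 38 can contain at most one of each pair {x, 38−x}, plus the 11 elements whose complement lies outside the range or equal to its own complement.
The integers 19, …, 36 (18 of them) are such a set: any two sum to at least 19+20 = 39 > 38.
Any 19th integer completes one of the 7 pairs, so 19 choices force a sum of 38.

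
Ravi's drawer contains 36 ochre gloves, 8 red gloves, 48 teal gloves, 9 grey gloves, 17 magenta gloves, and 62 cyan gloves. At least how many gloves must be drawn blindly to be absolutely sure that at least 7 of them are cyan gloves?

125

In the worst case for collecting cyan gloves, every non-cyan glove comes out first.
There are 36 + 8 + 48 + 9 + 17 = 118 non-cyan gloves altogether.
After those, each further glove must be cyan, so 118 + 7 = 125 draws guarantee 7 cyan gloves.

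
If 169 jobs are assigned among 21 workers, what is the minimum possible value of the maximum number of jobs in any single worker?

Pigeonhole: the 21 workers are the holes and the 169 jobs are the pigeons.
If every worker held at most 8 jobs, the total would be at most 21 × 8 = 168, which is less than 169.
So some worker holds at least ⌈169/21⌉ = 9 jobs.

9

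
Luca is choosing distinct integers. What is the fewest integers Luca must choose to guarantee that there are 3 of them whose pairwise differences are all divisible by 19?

Integers whose pairwise differences are multiples of 19 are exactly those sharing a remainder mod 19. By the pigeonhole principle, the 19 residue classes mod 19 are the pigeonholes.
With 38 integers one could put 2 in each residue class and have no class reach 3.
The 39th integer pushes some class to 3, so 19·2 + 1 = 39.

39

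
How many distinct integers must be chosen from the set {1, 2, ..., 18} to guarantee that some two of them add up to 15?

Group the elements by complementary pair {x, 15−x}: {1,14}, {2,13}, {3,12}, …, giving 7 two-element pairs and 4 integers whose partner 15−x falls outside [1,18].
By the pigeonhole principle, treating each of those 11 groups as a pigeonhole, one can pick one integer per group — 11 integers — with no two summing to 15.
The 12th integer lands in an occupied pair, forcing a sum of 15.

12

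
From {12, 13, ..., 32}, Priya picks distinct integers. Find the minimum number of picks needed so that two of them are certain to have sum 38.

Two chosen integers sum to 38 exactly when both halves of some pair {x, 38−x} with 12 ≤ x ≤ 38−x ≤ 26 are chosen — 7 such pairs.
The remaining 7 elements (those with no distinct partner in range) can never complete a 38-sum, so the worst case takes all of them and one from each pair: 7 + 7 = 14.
The 15th integer has to be the second member of some pair, so 14 + 1 = 15.

15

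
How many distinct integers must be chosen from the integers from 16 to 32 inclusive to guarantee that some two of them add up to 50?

A set avoiding the sum 50 can contain at most one of each pair {x, 50−x}, plus the 3 elements whose complement lies outside the range or equal to its own complement.
The integers 16, …, 25 (10 of them) are such a set: any two sum to at least 16+17 = 33 and at most 24+25 = 49 < 50.
Any 11th integer completes one of the 7 pairs, so 11 choices force a sum of 50.

11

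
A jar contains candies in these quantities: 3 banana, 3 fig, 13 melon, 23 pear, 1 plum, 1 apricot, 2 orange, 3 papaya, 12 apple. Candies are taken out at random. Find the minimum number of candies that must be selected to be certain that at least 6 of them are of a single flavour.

An adversary could hand out at most 5 candies per flavour (6 flavours run out sooner): 3 + 3 + 5 + 5 + 1 + 1 + 2 + 3 + 5 = 28 candies and still no flavour has 6.
Pigeonhole: one more candy lands in a flavour already at 5, so 29 draws are enough and 28 are not.

29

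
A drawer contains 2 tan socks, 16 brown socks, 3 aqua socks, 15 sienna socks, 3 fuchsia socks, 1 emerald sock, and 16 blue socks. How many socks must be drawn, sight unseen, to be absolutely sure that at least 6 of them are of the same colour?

25

The 7 colours are the holes; the socks drawn are the pigeons.
To avoid 6 of any one colour, the worst case takes at most 5 of each colour, or every sock of a colour that has fewer than 5.
That gives 2 + 5 + 3 + 5 + 3 + 1 + 5 = 24 socks with no colour reaching 6.
The next sock forces some colour to 6, so 24 + 1 = 25.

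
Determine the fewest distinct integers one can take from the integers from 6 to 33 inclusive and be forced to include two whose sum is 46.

Group the elements by complementary pair {x, 46−x}: {13,33}, {14,32}, {15,31}, …, giving 10 two-element pairs, the single value 23 (it cannot pair with itself since the integers are distinct), and 7 integers whose partner 46−x falls outside [6,33].
Pigeonhole: treating each of those 18 groups as a pigeonhole, one can pick one integer per group — 18 integers — with no two summing to 46.
The 19th integer lands in an occupied pair, forcing a sum of 46.

19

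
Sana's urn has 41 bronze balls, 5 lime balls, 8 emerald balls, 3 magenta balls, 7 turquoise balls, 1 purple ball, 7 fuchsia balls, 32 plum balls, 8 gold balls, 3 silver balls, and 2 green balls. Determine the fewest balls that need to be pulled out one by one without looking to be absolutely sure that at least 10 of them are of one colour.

63

Put each drawn ball into a box by colour. The largest draw with every box below 10 takes min(count, 9) from each colour; colours with fewer than 9 contribute all they have.
Σ min(cᵢ, 9) = 9 + 5 + 8 + 3 + 7 + 1 + 7 + 9 + 8 + 3 + 2 = 62.
Draw number 62 + 1 = 63 must push one box to 10.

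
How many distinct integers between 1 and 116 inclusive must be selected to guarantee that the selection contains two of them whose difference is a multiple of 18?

Integers whose pairwise differences are multiples of 18 are exactly those sharing a remainder mod 18. The 18 residue classes mod 18 are the pigeonholes.
With 18 integers one could put 1 in each residue class and have no class reach 2.
The 19th integer pushes some class to 2, so 18·1 + 1 = 19.

19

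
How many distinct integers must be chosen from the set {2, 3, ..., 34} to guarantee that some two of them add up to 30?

21

A set avoiding the sum 30 can contain at most one of each pair {x, 30−x}, plus the 7 elements whose complement lies outside the range or equal to its own complement.
The integers 15, …, 34 (20 of them) are such a set: any two sum to at least 15+16 = 31 > 30.
Pigeonhole: any 21st integer completes one of the 13 pairs, so 21 choices force a sum of 30.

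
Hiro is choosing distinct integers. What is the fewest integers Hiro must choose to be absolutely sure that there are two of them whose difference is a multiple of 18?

Integers whose pairwise differences are multiples of 18 are exactly those sharing a remainder mod 18. By the pigeonhole principle, the 18 residue classes mod 18 are the pigeonholes.
With 18 integers one could put 1 in each residue class and have no class reach 2.
The 19th integer pushes some class to 2, so 18·1 + 1 = 19.

19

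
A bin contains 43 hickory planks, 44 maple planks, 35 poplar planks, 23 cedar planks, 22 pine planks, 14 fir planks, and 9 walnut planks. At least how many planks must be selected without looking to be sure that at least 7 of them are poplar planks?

In the worst case for collecting poplar planks, every non-poplar plank comes out first.
There are 43 + 44 + 23 + 22 + 14 + 9 = 155 non-poplar planks altogether.
After those, each further plank must be poplar, so 155 + 7 = 162 draws guarantee 7 poplar planks.

162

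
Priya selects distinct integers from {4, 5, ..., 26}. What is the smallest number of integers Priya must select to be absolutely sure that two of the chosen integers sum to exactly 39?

Group the elements by complementary pair {x, 39−x}: {13,26}, {14,25}, {15,24}, …, giving 7 two-element pairs and 9 integers whose partner 39−x falls outside [4,26].
Pigeonhole: treating each of those 16 groups as a pigeonhole, one can pick one integer per group — 16 integers — with no two summing to 39.
The 17th integer lands in an occupied pair, forcing a sum of 39.

17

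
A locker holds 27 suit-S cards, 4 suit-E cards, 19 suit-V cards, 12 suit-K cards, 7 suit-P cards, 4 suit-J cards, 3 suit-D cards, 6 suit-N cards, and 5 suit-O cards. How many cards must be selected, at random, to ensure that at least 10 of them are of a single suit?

57

The 9 suits are the holes; the cards drawn are the pigeons.
To avoid 10 of any one suit, the worst case takes at most 9 of each suit, or every card of a suit that has fewer than 9.
That gives 9 + 4 + 9 + 9 + 7 + 4 + 3 + 6 + 5 = 56 cards with no suit reaching 10.
The next card forces some suit to 10, so 56 + 1 = 57.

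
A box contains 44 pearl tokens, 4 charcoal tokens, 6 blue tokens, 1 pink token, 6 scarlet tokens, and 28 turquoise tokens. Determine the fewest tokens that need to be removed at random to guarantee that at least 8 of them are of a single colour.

32

An adversary could hand out at most 7 tokens per colour (4 colours run out sooner): 7 + 4 + 6 + 1 + 6 + 7 = 31 tokens and still no colour has 8.
Pigeonhole: one more token lands in a colour already at 7, so 32 draws are enough and 31 are not.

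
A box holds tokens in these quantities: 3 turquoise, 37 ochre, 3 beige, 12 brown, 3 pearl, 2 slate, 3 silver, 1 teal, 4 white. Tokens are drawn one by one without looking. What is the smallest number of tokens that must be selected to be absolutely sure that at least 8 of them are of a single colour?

34

An adversary could hand out at most 7 tokens per colour (7 colours run out sooner): 3 + 7 + 3 + 7 + 3 + 2 + 3 + 1 + 4 = 33 tokens and still no colour has 8.
By pigeonhole, one more token lands in a colour already at 7, so 34 draws are enough and 33 are not.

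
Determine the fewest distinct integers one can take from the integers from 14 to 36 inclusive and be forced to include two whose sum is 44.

16

Group the elements by complementary pair {x, 44−x}: {14,30}, {15,29}, {16,28}, …, giving 8 two-element pairs, the single value 22 (it cannot pair with itself since the integers are distinct), and 6 integers whose partner 44−x falls outside [14,36].
By pigeonhole, treating each of those 15 groups as a pigeonhole, one can pick one integer per group — 15 integers — with no two summing to 44.
The 16th integer lands in an occupied pair, forcing a sum of 44.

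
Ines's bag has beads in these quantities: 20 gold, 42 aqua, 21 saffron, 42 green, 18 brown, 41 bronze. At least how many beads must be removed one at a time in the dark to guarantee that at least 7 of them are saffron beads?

170

In the worst case for collecting saffron beads, every non-saffron bead comes out first.
There are 20 + 42 + 42 + 18 + 41 = 163 non-saffron beads altogether.
After those, each further bead must be saffron, so 163 + 7 = 170 draws guarantee 7 saffron beads.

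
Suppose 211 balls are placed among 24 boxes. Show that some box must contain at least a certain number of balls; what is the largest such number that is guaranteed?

The 24 boxes are the holes and the 211 balls are the pigeons.
If every box held at most 8 balls, the total would be at most 24 × 8 = 192, which is less than 211.
So some box holds at least ⌈211/24⌉ = 9 balls.

9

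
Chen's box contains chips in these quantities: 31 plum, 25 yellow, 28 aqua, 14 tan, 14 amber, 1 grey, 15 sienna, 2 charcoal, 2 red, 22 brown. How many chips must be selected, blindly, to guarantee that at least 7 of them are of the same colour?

Put each drawn chip into a box by colour. The largest draw with every box below 7 takes min(count, 6) from each colour; colours with fewer than 6 contribute all they have.
Σ min(cᵢ, 6) = 6 + 6 + 6 + 6 + 6 + 1 + 6 + 2 + 2 + 6 = 47.
Draw number 47 + 1 = 48 must push one box to 7.

48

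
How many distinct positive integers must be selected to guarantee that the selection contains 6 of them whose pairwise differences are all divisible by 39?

196

Integers whose pairwise differences are multiples of 39 are exactly those sharing a remainder mod 39. The 39 residue classes mod 39 are the pigeonholes.
With 195 integers one could put 5 in each residue class and have no class reach 6.
The 196th integer pushes some class to 6, so 39·5 + 1 = 196.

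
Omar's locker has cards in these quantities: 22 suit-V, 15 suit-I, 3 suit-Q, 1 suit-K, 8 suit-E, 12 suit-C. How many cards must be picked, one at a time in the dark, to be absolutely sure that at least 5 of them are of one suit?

Put each drawn card into a box by suit. The largest draw with every box below 5 takes min(count, 4) from each suit; suits with fewer than 4 contribute all they have.
Σ min(cᵢ, 4) = 4 + 4 + 3 + 1 + 4 + 4 = 20.
Draw number 20 + 1 = 21 must push one box to 5.

21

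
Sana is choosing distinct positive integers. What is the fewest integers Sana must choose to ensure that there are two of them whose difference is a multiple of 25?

26

Integers whose pairwise differences are multiples of 25 are exactly those sharing a remainder mod 25. By the pigeonhole principle, the 25 residue classes mod 25 are the pigeonholes.
With 25 integers one could put 1 in each residue class and have no class reach 2.
The 26th integer pushes some class to 2, so 25·1 + 1 = 26.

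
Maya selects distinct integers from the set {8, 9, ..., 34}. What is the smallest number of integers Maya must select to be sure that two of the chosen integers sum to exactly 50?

19

Two chosen integers sum to 50 exactly when both halves of some pair {x, 50−x} with 16 ≤ x ≤ 50−x ≤ 34 are chosen — 9 such pairs.
The remaining 9 elements (those with no distinct partner in range) can never complete a 50-sum, so the worst case takes all of them and one from each pair: 9 + 9 = 18.
By pigeonhole, the 19th integer has to be the second member of some pair, so 18 + 1 = 19.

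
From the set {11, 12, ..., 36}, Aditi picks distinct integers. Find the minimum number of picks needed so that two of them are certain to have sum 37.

Group the elements by complementary pair {x, 37−x}: {11,26}, {12,25}, {13,24}, …, giving 8 two-element pairs and 10 integers whose partner 37−x falls outside [11,36].
By pigeonhole, treating each of those 18 groups as a pigeonhole, one can pick one integer per group — 18 integers — with no two summing to 37.
The 19th integer lands in an occupied pair, forcing a sum of 37.

19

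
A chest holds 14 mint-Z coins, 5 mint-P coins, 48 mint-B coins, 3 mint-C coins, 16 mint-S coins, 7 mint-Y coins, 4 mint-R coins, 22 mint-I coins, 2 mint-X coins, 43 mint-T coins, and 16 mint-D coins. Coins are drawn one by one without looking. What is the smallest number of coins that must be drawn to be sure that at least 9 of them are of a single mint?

An adversary could hand out at most 8 coins per mint (5 mints run out sooner): 8 + 5 + 8 + 3 + 8 + 7 + 4 + 8 + 2 + 8 + 8 = 69 coins and still no mint has 9.
By pigeonhole, one more coin lands in a mint already at 8, so 70 draws are enough and 69 are not.

70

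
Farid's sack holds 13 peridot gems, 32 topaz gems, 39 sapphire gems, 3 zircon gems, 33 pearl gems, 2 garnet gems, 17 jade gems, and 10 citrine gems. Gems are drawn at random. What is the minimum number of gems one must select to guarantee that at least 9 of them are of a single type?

54

By pigeonhole, put each drawn gem into a box by type. The largest draw with every box below 9 takes min(count, 8) from each type; types with fewer than 8 contribute all they have.
Σ min(cᵢ, 8) = 8 + 8 + 8 + 3 + 8 + 2 + 8 + 8 = 53.
Draw number 53 + 1 = 54 must push one box to 9.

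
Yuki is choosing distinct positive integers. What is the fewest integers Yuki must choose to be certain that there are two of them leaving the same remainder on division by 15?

16

The 15 residue classes mod 15 are the pigeonholes.
With 15 integers one could put 1 in each residue class and have no class reach 2.
The 16th integer pushes some class to 2, so 15·1 + 1 = 16.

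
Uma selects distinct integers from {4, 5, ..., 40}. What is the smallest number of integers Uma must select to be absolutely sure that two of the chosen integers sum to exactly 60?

Group the elements by complementary pair {x, 60−x}: {20,40}, {21,39}, {22,38}, …, giving 10 two-element pairs, the single value 30 (it cannot pair with itself since the integers are distinct), and 16 integers whose partner 60−x falls outside [4,40].
Treating each of those 27 groups as a pigeonhole, one can pick one integer per group — 27 integers — with no two summing to 60.
The 28th integer lands in an occupied pair, forcing a sum of 60.

28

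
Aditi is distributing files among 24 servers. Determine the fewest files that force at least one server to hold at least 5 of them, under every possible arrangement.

97

With 96 files one could put exactly 4 in each of the 24 servers, and no server would reach 5.
One more file must land in a server that already has 4, giving it 5.
So 24 × 4 + 1 = 97 files are required.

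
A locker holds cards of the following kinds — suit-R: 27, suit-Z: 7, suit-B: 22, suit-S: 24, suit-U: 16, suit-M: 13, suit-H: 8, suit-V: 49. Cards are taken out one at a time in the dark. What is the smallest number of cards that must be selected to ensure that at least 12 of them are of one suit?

Pigeonhole: put each drawn card into a box by suit. The largest draw with every box below 12 takes min(count, 11) from each suit; suits with fewer than 11 contribute all they have.
Σ min(cᵢ, 11) = 11 + 7 + 11 + 11 + 11 + 11 + 8 + 11 = 81.
Draw number 81 + 1 = 82 must push one box to 12.

82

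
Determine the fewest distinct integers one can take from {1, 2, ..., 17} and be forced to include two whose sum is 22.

12

Group the elements by complementary pair {x, 22−x}: {5,17}, {6,16}, {7,15}, …, giving 6 two-element pairs, the single value 11 (it cannot pair with itself since the integers are distinct), and 4 integers whose partner 22−x falls outside [1,17].
By pigeonhole, treating each of those 11 groups as a pigeonhole, one can pick one integer per group — 11 integers — with no two summing to 22.
The 12th integer lands in an occupied pair, forcing a sum of 22.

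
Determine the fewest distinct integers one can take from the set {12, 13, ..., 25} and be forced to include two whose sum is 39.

A set avoiding the sum 39 can contain at most one of each pair {x, 39−x}, plus the 2 elements whose complement lies outside the range.
The integers 12, …, 19 (8 of them) are such a set: any two sum to at least 12+13 = 25 and at most 18+19 = 37 < 39.
Any 9th integer completes one of the 6 pairs, so 9 choices force a sum of 39.

9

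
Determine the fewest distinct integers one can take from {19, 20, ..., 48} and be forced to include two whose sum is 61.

19

Two chosen integers sum to 61 exactly when both halves of some pair {x, 61−x} with 19 ≤ x ≤ 61−x ≤ 42 are chosen — 12 such pairs.
The remaining 6 elements (those with no distinct partner in range) can never complete a 61-sum, so the worst case takes all of them and one from each pair: 6 + 12 = 18.
By pigeonhole, the 19th integer has to be the second member of some pair, so 18 + 1 = 19.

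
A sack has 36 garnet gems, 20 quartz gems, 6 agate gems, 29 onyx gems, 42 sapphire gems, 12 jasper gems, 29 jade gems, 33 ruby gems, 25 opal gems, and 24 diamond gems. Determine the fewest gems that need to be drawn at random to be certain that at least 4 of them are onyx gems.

231

In the worst case for collecting onyx gems, every non-onyx gem comes out first.
There are 36 + 20 + 6 + 42 + 12 + 29 + 33 + 25 + 24 = 227 non-onyx gems altogether.
After those, each further gem must be onyx, so 227 + 4 = 231 draws guarantee 4 onyx gems.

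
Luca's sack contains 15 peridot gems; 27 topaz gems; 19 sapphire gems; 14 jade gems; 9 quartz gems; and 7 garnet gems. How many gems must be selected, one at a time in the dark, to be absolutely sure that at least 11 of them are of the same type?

57

Pigeonhole: put each drawn gem into a box by type. The largest draw with every box below 11 takes min(count, 10) from each type; types with fewer than 10 contribute all they have.
Σ min(cᵢ, 10) = 10 + 10 + 10 + 10 + 9 + 7 = 56.
Draw number 56 + 1 = 57 must push one box to 11.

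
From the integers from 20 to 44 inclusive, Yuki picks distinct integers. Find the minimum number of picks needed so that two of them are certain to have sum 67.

Group the elements by complementary pair {x, 67−x}: {23,44}, {24,43}, {25,42}, …, giving 11 two-element pairs and 3 integers whose partner 67−x falls outside [20,44].
Treating each of those 14 groups as a pigeonhole, one can pick one integer per group — 14 integers — with no two summing to 67.
The 15th integer lands in an occupied pair, forcing a sum of 67.

15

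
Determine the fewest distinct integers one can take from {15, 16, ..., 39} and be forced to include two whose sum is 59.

Group the elements by complementary pair {x, 59−x}: {20,39}, {21,38}, {22,37}, …, giving 10 two-element pairs and 5 integers whose partner 59−x falls outside [15,39].
Treating each of those 15 groups as a pigeonhole, one can pick one integer per group — 15 integers — with no two summing to 59.
The 16th integer lands in an occupied pair, forcing a sum of 59.

16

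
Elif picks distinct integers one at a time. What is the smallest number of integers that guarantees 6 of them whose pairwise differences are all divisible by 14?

71

Integers whose pairwise differences are multiples of 14 are exactly those sharing a remainder mod 14. The 14 residue classes mod 14 are the pigeonholes.
With 70 integers one could put 5 in each residue class and have no class reach 6.
The 71st integer pushes some class to 6, so 14·5 + 1 = 71.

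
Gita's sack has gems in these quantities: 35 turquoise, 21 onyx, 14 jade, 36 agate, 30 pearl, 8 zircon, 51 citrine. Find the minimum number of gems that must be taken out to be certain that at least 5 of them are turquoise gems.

In the worst case for collecting turquoise gems, every non-turquoise gem comes out first.
There are 21 + 14 + 36 + 30 + 8 + 51 = 160 non-turquoise gems altogether.
After those, each further gem must be turquoise, so 160 + 5 = 165 draws guarantee 5 turquoise gems.

165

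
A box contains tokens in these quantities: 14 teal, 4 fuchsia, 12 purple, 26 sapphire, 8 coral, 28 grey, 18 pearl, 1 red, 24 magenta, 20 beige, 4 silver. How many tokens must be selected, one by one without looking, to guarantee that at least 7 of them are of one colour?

58

Pigeonhole: put each drawn token into a box by colour. The largest draw with every box below 7 takes min(count, 6) from each colour; colours with fewer than 6 contribute all they have.
Σ min(cᵢ, 6) = 6 + 4 + 6 + 6 + 6 + 6 + 6 + 1 + 6 + 6 + 4 = 57.
Draw number 57 + 1 = 58 must push one box to 7.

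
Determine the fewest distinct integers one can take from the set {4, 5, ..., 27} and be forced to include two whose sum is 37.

Group the elements by complementary pair {x, 37−x}: {10,27}, {11,26}, {12,25}, …, giving 9 two-element pairs and 6 integers whose partner 37−x falls outside [4,27].
Pigeonhole: treating each of those 15 groups as a pigeonhole, one can pick one integer per group — 15 integers — with no two summing to 37.
The 16th integer lands in an occupied pair, forcing a sum of 37.

16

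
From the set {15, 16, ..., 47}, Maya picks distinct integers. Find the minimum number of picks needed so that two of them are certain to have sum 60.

19

Group the elements by complementary pair {x, 60−x}: {15,45}, {16,44}, {17,43}, …, giving 15 two-element pairs, the single value 30 (it cannot pair with itself since the integers are distinct), and 2 integers whose partner 60−x falls outside [15,47].
By the pigeonhole principle, treating each of those 18 groups as a pigeonhole, one can pick one integer per group — 18 integers — with no two summing to 60.
The 19th integer lands in an occupied pair, forcing a sum of 60.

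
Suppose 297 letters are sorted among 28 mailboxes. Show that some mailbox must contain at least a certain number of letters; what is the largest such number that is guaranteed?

11

By the pigeonhole principle, the 28 mailboxes are the holes and the 297 letters are the pigeons.
If every mailbox held at most 10 letters, the total would be at most 28 × 10 = 280, which is less than 297.
So some mailbox holds at least ⌈297/28⌉ = 11 letters.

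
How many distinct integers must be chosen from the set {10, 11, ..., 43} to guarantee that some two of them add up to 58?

21

A set avoiding the sum 58 can contain at most one of each pair {x, 58−x}, plus the 6 elements whose complement lies outside the range or equal to its own complement.
The integers 10, …, 29 (20 of them) are such a set: any two sum to at least 10+11 = 21 and at most 28+29 = 57 < 58.
Any 21st integer completes one of the 14 pairs, so 21 choices force a sum of 58.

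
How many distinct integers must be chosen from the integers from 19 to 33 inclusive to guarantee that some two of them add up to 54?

10

A set avoiding the sum 54 can contain at most one of each pair {x, 54−x}, plus the 3 elements whose complement lies outside the range or equal to its own complement.
The integers 19, …, 27 (9 of them) are such a set: any two sum to at least 19+20 = 39 and at most 26+27 = 53 < 54.
Any 10th integer completes one of the 6 pairs, so 10 choices force a sum of 54.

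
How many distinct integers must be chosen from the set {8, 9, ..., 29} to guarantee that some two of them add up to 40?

14

Group the elements by complementary pair {x, 40−x}: {11,29}, {12,28}, {13,27}, …, giving 9 two-element pairs, the single value 20 (it cannot pair with itself since the integers are distinct), and 3 integers whose partner 40−x falls outside [8,29].
By pigeonhole, treating each of those 13 groups as a pigeonhole, one can pick one integer per group — 13 integers — with no two summing to 40.
The 14th integer lands in an occupied pair, forcing a sum of 40.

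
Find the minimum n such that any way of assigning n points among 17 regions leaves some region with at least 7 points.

103

With 102 points one could put exactly 6 in each of the 17 regions, and no region would reach 7.
One more point must land in a region that already has 6, giving it 7.
So 17 × 6 + 1 = 103 points are required.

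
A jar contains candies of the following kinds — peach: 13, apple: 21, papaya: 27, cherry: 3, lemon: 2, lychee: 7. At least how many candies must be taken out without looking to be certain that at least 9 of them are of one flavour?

37

Put each drawn candy into a box by flavour. The largest draw with every box below 9 takes min(count, 8) from each flavour; flavours with fewer than 8 contribute all they have.
Σ min(cᵢ, 8) = 8 + 8 + 8 + 3 + 2 + 7 = 36.
Draw number 36 + 1 = 37 must push one box to 9.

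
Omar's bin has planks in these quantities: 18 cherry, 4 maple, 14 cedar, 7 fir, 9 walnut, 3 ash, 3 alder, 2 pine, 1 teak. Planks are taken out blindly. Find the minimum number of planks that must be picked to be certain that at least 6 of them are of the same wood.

Pigeonhole: the 9 woods are the holes; the planks drawn are the pigeons.
To avoid 6 of any one wood, the worst case takes at most 5 of each wood, or every plank of a wood that has fewer than 5.
That gives 5 + 4 + 5 + 5 + 5 + 3 + 3 + 2 + 1 = 33 planks with no wood reaching 6.
The next plank forces some wood to 6, so 33 + 1 = 34.

34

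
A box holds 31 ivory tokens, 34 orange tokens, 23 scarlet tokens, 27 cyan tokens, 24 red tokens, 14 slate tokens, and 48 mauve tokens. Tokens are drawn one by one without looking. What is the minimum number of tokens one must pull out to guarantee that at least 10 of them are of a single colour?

An adversary could hand out at most 9 tokens per colour: 9 + 9 + 9 + 9 + 9 + 9 + 9 = 63 tokens and still no colour has 10.
One more token lands in a colour already at 9, so 64 draws are enough and 63 are not.

64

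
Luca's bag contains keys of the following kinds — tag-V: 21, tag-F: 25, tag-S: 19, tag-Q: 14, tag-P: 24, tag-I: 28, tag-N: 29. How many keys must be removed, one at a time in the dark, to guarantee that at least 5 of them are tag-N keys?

136

In the worst case for collecting tag-N keys, every non-tag-N key comes out first.
There are 21 + 25 + 19 + 14 + 24 + 28 = 131 non-tag-N keys altogether.
After those, each further key must be tag-N, so 131 + 5 = 136 draws guarantee 5 tag-N keys.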